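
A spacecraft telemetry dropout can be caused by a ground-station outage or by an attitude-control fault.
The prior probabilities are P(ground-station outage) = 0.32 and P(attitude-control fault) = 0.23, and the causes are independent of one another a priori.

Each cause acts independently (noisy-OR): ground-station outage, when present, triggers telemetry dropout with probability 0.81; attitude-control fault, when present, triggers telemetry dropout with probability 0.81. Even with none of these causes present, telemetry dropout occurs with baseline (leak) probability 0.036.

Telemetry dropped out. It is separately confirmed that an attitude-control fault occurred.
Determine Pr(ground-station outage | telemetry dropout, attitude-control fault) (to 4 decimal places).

Under noisy-OR, P(telemetry dropout | causes) = 1 − (1−0.036)·∏(1−qᵢ) over the active causes.
Weight on ground-station outage=true, given the evidence: 0.9652×0.32 = 0.308864
The normalizing constant is 0.81684×0.68 + 0.9652×0.32 = 0.864315
Posterior = 0.308864 / 0.864315 ≈ 0.3574

Pr(ground-station outage | telemetry dropout, attitude-control fault) ≈ 0.3574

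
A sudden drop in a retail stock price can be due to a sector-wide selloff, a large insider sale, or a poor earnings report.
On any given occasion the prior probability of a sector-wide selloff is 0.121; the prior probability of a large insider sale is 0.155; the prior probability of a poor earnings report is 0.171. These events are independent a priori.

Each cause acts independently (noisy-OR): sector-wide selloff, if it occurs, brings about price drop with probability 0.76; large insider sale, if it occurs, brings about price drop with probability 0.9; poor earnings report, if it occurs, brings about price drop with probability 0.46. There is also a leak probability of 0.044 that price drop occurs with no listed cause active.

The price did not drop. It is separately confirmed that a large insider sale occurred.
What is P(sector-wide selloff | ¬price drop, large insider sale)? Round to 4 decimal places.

Under noisy-OR, P(price drop | causes) = 1 − (1−0.044)·∏(1−qᵢ) over the active causes.
P(¬price drop | large insider sale) = 0.0956*0.879*0.829 + 0.051624*0.879*0.171 + 0.022944*0.121*0.829 + 0.01239*0.121*0.171 = 0.069663 + 0.007760 + 0.002301 + 0.000256 = 0.079980
Restricting to configurations with sector-wide selloff present: 0.002301 + 0.000256 = 0.002557.
So P(sector-wide selloff | ¬price drop, large insider sale) = 0.002557/0.079980 ≈ 0.0320.

P(sector-wide selloff | ¬price drop, large insider sale) ≈ 0.0320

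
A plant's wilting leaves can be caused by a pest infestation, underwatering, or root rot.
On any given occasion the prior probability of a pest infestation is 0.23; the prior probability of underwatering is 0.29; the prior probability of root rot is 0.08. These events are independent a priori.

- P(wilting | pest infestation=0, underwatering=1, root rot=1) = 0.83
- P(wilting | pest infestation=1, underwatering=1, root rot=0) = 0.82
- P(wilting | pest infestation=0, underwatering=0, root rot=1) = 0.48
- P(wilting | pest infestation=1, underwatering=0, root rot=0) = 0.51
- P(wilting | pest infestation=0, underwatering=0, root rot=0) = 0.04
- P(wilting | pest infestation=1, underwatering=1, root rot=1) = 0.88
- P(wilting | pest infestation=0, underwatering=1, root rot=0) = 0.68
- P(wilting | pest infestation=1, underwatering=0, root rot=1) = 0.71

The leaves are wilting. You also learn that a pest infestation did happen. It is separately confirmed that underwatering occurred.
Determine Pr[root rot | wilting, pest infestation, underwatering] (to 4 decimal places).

By total probability over both values of root rot:
  P(wilting | pest infestation, underwatering) = 0.82×0.92 + 0.88×0.08
        = 0.754400 + 0.070400 = 0.824800
The terms with root rot present sum to 0.070400, so
  P(root rot | wilting, pest infestation, underwatering) = 0.070400 / 0.824800 ≈ 0.0854

Pr[root rot | wilting, pest infestation, underwatering] ≈ 0.0854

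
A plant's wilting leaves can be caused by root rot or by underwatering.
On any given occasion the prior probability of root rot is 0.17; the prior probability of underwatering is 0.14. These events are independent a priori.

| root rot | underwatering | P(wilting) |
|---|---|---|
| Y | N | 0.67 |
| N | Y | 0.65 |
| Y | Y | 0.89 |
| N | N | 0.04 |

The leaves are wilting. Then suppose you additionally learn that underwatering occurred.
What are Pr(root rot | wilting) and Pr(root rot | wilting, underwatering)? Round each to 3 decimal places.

P(wilting) = 0.04·0.83·0.86 + 0.65·0.83·0.14 + 0.67·0.17·0.86 + 0.89·0.17·0.14 = 0.028552 + 0.075530 + 0.097954 + 0.021182 = 0.223218
Of this, 0.119136 comes from 0.097954 + 0.021182 (the root rot=true cases).
P(root rot | wilting) = 0.119136 / 0.223218 ≈ 0.534

With the extra evidence:
Sum P(wilting|·) weighted by the priors over both values of root rot:
  P(wilting | underwatering) = 0.65·0.83 + 0.89·0.17
        = 0.539500 + 0.151300 = 0.690800
Configurations with root rot contribute 0.151300, so
  P(root rot | wilting, underwatering) = 0.151300 / 0.690800 ≈ 0.219
— underwatering explains away the evidence for root rot.

Pr(root rot | wilting) ≈ 0.534; Pr(root rot | wilting, underwatering) ≈ 0.219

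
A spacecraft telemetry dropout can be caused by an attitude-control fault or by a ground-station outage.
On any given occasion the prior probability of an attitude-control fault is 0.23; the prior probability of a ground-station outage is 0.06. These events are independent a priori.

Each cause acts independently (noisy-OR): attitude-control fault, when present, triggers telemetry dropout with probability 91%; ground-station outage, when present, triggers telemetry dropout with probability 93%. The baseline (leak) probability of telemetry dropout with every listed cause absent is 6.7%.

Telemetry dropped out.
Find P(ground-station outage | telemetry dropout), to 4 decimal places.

P(ground-station outage | telemetry dropout) ≈ 0.1875

Under noisy-OR, P(telemetry dropout | causes) = 1 − (1−0.067)·∏(1−qᵢ) over the active causes.
By total probability over the 4 (attitude-control fault, ground-station outage) configurations:
  P(telemetry dropout) = 0.067×0.77×0.94 + 0.93469×0.77×0.06 + 0.91603×0.23×0.94 + 0.994122×0.23×0.06
        = 0.048495 + 0.043183 + 0.198046 + 0.013719 = 0.303443
Keeping only the ground-station outage-present terms gives 0.056902, so
  P(ground-station outage | telemetry dropout) = 0.056902 / 0.303443 ≈ 0.1875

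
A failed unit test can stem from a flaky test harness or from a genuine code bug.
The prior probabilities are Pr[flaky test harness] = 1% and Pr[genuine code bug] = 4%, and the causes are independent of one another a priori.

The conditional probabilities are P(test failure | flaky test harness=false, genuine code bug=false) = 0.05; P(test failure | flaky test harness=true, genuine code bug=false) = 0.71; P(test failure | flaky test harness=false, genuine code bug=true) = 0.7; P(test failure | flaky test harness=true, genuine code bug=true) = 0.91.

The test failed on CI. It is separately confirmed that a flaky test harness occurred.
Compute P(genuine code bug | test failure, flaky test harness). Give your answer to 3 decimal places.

P(genuine code bug | test failure, flaky test harness) ≈ 0.051

Numerator (weight on configurations with genuine code bug): 0.91·0.04 = 0.036400
The normalizing constant is 0.71·0.96 + 0.91·0.04 = 0.718000
Posterior = 0.036400 / 0.718000 ≈ 0.051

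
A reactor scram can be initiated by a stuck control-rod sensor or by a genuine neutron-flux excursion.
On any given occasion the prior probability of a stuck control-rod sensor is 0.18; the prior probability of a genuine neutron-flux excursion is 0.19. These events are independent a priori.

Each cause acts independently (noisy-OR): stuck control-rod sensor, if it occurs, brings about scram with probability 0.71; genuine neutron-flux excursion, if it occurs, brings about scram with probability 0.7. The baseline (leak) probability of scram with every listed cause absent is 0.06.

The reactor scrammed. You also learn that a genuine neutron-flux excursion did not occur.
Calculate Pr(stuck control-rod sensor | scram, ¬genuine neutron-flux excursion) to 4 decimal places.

Pr(stuck control-rod sensor | scram, ¬genuine neutron-flux excursion) ≈ 0.7269

Under noisy-OR, P(scram | causes) = 1 − (1−0.06)·∏(1−qᵢ) over the active causes.
P(scram | ¬genuine neutron-flux excursion) = 0.06×0.82 + 0.7274×0.18 = 0.049200 + 0.130932 = 0.180132
Of this, 0.130932 comes from 0.7274×0.18 (the stuck control-rod sensor=true cases).
P(stuck control-rod sensor | scram, ¬genuine neutron-flux excursion) = 0.130932 / 0.180132 ≈ 0.7269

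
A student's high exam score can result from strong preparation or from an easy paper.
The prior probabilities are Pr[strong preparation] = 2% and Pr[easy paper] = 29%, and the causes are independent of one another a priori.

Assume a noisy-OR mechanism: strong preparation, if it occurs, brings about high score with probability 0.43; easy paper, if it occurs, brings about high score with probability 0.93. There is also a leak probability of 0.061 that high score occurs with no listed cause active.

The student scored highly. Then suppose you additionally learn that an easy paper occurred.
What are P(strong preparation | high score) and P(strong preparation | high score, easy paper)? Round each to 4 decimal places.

P(strong preparation | high score) ≈ 0.0381; P(strong preparation | high score, easy paper) ≈ 0.0206

Under noisy-OR, P(high score | causes) = 1 − (1−0.061)·∏(1−qᵢ) over the active causes.
Weight on strong preparation=true, given the evidence: 0.006600 + 0.005583 = 0.012183
The normalizing constant is 0.061*0.98*0.71 + 0.93427*0.98*0.29 + 0.46477*0.02*0.71 + 0.962534*0.02*0.29 = 0.320147
P(strong preparation | high score) = 0.012183/0.320147 ≈ 0.0381

With the extra evidence:
Enumerate both values of strong preparation and weight by the priors:
  P(high score | easy paper) = 0.93427·0.98 + 0.962534·0.02
        = 0.915585 + 0.019251 = 0.934836
Configurations with strong preparation contribute 0.019251, so
  P(strong preparation | high score, easy paper) = 0.019251 / 0.934836 ≈ 0.0206
This is intercausal reasoning (explaining away): once easy paper accounts for the high score, strong preparation becomes less likely.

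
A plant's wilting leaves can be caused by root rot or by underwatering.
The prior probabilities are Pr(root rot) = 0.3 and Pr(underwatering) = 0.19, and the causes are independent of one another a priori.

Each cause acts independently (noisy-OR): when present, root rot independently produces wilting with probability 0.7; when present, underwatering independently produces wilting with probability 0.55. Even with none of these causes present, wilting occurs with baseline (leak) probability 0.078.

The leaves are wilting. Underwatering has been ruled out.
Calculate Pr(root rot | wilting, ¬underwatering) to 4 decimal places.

Pr(root rot | wilting, ¬underwatering) ≈ 0.7990

Under noisy-OR, P(wilting | causes) = 1 − (1−0.078)·∏(1−qᵢ) over the active causes.
P(wilting | ¬underwatering) = 0.078×0.7 + 0.7234×0.3 = 0.054600 + 0.217020 = 0.271620
Of this, 0.217020 comes from 0.7234×0.3 (the root rot=true cases).
P(root rot | wilting, ¬underwatering) = 0.217020 / 0.271620 ≈ 0.7990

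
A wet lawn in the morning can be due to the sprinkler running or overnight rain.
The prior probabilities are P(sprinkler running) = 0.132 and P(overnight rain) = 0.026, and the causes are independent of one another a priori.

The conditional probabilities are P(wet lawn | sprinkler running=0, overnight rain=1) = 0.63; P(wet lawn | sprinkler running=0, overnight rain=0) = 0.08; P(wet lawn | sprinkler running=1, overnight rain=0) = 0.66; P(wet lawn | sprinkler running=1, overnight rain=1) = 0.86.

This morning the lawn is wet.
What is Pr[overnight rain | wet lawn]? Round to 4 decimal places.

Weight on overnight rain=true, given the evidence: 0.014218 + 0.002952 = 0.017170
Normalizer over all consistent configurations: 0.08·0.868·0.974 + 0.63·0.868·0.026 + 0.66·0.132·0.974 + 0.86·0.132·0.026 = 0.169660
P(overnight rain | wet lawn) = 0.017170/0.169660 ≈ 0.1012

Pr[overnight rain | wet lawn] ≈ 0.1012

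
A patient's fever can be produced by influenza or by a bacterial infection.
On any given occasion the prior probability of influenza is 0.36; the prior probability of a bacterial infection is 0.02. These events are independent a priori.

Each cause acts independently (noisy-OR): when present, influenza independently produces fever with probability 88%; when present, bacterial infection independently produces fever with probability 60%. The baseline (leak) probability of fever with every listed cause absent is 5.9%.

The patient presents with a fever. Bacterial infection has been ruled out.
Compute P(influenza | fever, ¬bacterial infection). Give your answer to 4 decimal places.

P(influenza | fever, ¬bacterial infection) ≈ 0.8943

Under noisy-OR, P(fever | causes) = 1 − (1−0.059)·∏(1−qᵢ) over the active causes.
For the numerator, keep only influenza=true terms: 0.88708×0.36 = 0.319349
Denominator P(fever | ¬bacterial infection): 0.059×0.64 + 0.88708×0.36 = 0.357109
P(influenza | fever, ¬bacterial infection) = 0.319349/0.357109 ≈ 0.8943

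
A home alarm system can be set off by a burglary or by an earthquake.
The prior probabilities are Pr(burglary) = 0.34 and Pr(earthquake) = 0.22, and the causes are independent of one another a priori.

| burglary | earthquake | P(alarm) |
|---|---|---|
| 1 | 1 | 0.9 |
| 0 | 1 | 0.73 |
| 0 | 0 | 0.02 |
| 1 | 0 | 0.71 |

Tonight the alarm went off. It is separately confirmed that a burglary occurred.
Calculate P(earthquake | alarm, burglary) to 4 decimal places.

Enumerate both values of earthquake and weight by the priors:
  P(alarm | burglary) = 0.71·0.78 + 0.9·0.22
        = 0.553800 + 0.198000 = 0.751800
Configurations with earthquake contribute 0.198000, so
  P(earthquake | alarm, burglary) = 0.198000 / 0.751800 ≈ 0.2634

P(earthquake | alarm, burglary) ≈ 0.2634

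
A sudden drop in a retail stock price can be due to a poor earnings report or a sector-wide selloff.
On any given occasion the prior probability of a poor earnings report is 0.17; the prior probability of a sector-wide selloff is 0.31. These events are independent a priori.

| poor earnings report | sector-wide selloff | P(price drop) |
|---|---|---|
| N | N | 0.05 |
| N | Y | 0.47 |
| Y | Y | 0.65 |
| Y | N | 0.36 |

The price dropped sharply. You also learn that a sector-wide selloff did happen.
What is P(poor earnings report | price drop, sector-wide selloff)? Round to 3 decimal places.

P(price drop | sector-wide selloff) = 0.47·0.83 + 0.65·0.17 = 0.390100 + 0.110500 = 0.500600
Of this, 0.110500 comes from 0.65·0.17 (the poor earnings report=true cases).
So P(poor earnings report | price drop, sector-wide selloff) = 0.110500/0.500600 ≈ 0.221.

P(poor earnings report | price drop, sector-wide selloff) ≈ 0.221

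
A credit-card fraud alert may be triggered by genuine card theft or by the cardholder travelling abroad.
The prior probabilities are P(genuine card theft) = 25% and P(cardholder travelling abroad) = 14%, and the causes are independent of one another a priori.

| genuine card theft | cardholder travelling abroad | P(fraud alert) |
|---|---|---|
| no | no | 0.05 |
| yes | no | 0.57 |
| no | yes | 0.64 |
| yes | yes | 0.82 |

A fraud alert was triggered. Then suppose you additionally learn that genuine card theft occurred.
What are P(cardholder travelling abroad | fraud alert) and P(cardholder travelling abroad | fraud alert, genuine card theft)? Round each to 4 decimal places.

For the numerator, keep only cardholder travelling abroad=true terms: 0.067200 + 0.028700 = 0.095900
The normalizing constant is 0.05×0.75×0.86 + 0.64×0.75×0.14 + 0.57×0.25×0.86 + 0.82×0.25×0.14 = 0.250700
Posterior = 0.095900 / 0.250700 ≈ 0.3825

Now condition on the additional information:
For the numerator, keep only cardholder travelling abroad=true terms: 0.82×0.14 = 0.114800
Normalizer over all consistent configurations: 0.57×0.86 + 0.82×0.14 = 0.605000
P(cardholder travelling abroad | fraud alert, genuine card theft) = 0.114800/0.605000 ≈ 0.1898
— genuine card theft explains away the evidence for cardholder travelling abroad.

P(cardholder travelling abroad | fraud alert) ≈ 0.3825; P(cardholder travelling abroad | fraud alert, genuine card theft) ≈ 0.1898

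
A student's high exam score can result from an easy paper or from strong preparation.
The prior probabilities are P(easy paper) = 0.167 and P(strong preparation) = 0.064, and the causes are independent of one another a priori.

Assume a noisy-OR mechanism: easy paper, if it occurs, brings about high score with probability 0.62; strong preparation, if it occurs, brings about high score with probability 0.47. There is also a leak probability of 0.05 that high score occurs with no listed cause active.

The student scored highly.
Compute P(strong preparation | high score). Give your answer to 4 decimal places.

P(strong preparation | high score) ≈ 0.2018

Under noisy-OR, P(high score | causes) = 1 − (1−0.05)·∏(1−qᵢ) over the active causes.
Sum P(high score|·) weighted by the priors over the 4 (easy paper, strong preparation) configurations:
  P(high score) = 0.05*0.833*0.936 + 0.4965*0.833*0.064 + 0.639*0.167*0.936 + 0.80867*0.167*0.064
        = 0.038984 + 0.026469 + 0.099883 + 0.008643 = 0.173979
Keeping only the strong preparation-present terms gives 0.035112, so
  P(strong preparation | high score) = 0.035112 / 0.173979 ≈ 0.2018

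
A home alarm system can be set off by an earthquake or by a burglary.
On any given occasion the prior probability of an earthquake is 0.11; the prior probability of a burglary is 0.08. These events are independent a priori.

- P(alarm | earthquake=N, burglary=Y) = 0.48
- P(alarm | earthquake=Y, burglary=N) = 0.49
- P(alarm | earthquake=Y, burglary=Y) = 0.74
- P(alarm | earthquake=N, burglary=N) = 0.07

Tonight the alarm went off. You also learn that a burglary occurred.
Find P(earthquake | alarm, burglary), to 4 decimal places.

P(earthquake | alarm, burglary) ≈ 0.1600

Sum P(alarm|·) weighted by the priors over both values of earthquake:
  P(alarm | burglary) = 0.48·0.89 + 0.74·0.11
        = 0.427200 + 0.081400 = 0.508600
The terms with earthquake present sum to 0.081400, so
  P(earthquake | alarm, burglary) = 0.081400 / 0.508600 ≈ 0.1600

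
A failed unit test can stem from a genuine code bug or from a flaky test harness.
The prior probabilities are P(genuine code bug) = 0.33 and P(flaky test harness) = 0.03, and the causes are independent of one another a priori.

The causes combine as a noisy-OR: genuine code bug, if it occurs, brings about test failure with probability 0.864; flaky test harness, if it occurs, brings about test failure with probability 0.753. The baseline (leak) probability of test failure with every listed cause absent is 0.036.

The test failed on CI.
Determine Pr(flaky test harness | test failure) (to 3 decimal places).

Pr(flaky test harness | test failure) ≈ 0.076

Under noisy-OR, P(test failure | causes) = 1 − (1−0.036)·∏(1−qᵢ) over the active causes.
Numerator (weight on configurations with flaky test harness): 0.015314 + 0.009579 = 0.024893
Normalizer over all consistent configurations: 0.036·0.67·0.97 + 0.761892·0.67·0.03 + 0.868896·0.33·0.97 + 0.967617·0.33·0.03 = 0.326423
Posterior = 0.024893 / 0.326423 ≈ 0.076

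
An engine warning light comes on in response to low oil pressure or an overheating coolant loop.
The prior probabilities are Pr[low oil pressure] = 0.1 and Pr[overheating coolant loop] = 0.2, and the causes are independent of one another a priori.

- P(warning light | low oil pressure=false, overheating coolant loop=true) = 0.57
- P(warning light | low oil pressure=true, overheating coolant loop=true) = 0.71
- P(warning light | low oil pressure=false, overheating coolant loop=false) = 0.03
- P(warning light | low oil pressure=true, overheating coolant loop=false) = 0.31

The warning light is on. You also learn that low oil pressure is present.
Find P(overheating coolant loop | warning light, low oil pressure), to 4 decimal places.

P(overheating coolant loop | warning light, low oil pressure) ≈ 0.3641

Sum P(warning light|·) weighted by the priors over both values of overheating coolant loop:
  P(warning light | low oil pressure) = 0.31*0.8 + 0.71*0.2
        = 0.248000 + 0.142000 = 0.390000
Configurations with overheating coolant loop contribute 0.142000, so
  P(overheating coolant loop | warning light, low oil pressure) = 0.142000 / 0.390000 ≈ 0.3641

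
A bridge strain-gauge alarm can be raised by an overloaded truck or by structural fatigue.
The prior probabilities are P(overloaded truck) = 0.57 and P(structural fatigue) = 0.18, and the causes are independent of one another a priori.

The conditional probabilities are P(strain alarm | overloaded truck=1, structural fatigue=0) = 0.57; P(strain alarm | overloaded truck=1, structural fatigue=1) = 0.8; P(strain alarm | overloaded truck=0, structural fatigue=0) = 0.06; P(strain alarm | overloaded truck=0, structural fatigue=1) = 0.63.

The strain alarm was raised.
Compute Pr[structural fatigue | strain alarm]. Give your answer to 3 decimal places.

Pr[structural fatigue | strain alarm] ≈ 0.313

P(strain alarm) = 0.06*0.43*0.82 + 0.63*0.43*0.18 + 0.57*0.57*0.82 + 0.8*0.57*0.18 = 0.021156 + 0.048762 + 0.266418 + 0.082080 = 0.418416
Restricting to configurations with structural fatigue present: 0.048762 + 0.082080 = 0.130842.
So P(structural fatigue | strain alarm) = 0.130842/0.418416 ≈ 0.313.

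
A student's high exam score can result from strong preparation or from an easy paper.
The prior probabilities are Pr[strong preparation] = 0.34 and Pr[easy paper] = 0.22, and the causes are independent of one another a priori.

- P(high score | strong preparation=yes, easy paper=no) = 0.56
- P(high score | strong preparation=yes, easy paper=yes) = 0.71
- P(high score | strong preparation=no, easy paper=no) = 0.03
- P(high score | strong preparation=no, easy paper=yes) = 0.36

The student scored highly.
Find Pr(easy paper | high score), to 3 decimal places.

Pr(easy paper | high score) ≈ 0.391

Numerator (weight on configurations with easy paper): 0.052272 + 0.053108 = 0.105380
The normalizing constant is 0.03×0.66×0.78 + 0.36×0.66×0.22 + 0.56×0.34×0.78 + 0.71×0.34×0.22 = 0.269336
P(easy paper | high score) = 0.105380/0.269336 ≈ 0.391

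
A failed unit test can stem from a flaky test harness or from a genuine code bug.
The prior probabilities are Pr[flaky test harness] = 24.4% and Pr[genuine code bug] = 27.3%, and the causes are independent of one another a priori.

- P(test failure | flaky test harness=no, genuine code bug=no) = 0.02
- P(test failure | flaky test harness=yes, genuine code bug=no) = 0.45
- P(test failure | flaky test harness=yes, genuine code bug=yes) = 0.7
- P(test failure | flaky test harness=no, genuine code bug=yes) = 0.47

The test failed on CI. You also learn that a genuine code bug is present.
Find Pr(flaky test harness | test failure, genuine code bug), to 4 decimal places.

Pr(flaky test harness | test failure, genuine code bug) ≈ 0.3246

Enumerate both values of flaky test harness and weight by the priors:
  P(test failure | genuine code bug) = 0.47·0.756 + 0.7·0.244
        = 0.355320 + 0.170800 = 0.526120
Configurations with flaky test harness contribute 0.170800, so
  P(flaky test harness | test failure, genuine code bug) = 0.170800 / 0.526120 ≈ 0.3246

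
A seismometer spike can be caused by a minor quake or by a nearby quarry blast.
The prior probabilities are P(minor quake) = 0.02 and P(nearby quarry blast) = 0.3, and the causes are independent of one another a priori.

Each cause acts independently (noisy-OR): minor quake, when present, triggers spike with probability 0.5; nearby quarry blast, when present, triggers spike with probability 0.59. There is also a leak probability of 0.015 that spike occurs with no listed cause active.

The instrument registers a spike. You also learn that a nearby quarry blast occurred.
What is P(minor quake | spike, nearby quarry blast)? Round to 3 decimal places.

P(minor quake | spike, nearby quarry blast) ≈ 0.027

Under noisy-OR, P(spike | causes) = 1 − (1−0.015)·∏(1−qᵢ) over the active causes.
For the numerator, keep only minor quake=true terms: 0.798075*0.02 = 0.015961
Denominator P(spike | nearby quarry blast): 0.59615*0.98 + 0.798075*0.02 = 0.600188
Posterior = 0.015961 / 0.600188 ≈ 0.027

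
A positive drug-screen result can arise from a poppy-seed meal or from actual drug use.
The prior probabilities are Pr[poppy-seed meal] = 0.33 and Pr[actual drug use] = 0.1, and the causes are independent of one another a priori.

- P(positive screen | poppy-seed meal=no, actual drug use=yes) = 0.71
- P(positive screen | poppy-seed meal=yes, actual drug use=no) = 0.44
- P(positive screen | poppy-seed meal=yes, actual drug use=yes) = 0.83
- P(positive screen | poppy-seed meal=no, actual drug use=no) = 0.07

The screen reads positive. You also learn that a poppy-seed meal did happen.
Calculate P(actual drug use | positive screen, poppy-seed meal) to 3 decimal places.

P(actual drug use | positive screen, poppy-seed meal) ≈ 0.173

Enumerate both values of actual drug use and weight by the priors:
  P(positive screen | poppy-seed meal) = 0.44×0.9 + 0.83×0.1
        = 0.396000 + 0.083000 = 0.479000
The terms with actual drug use present sum to 0.083000, so
  P(actual drug use | positive screen, poppy-seed meal) = 0.083000 / 0.479000 ≈ 0.173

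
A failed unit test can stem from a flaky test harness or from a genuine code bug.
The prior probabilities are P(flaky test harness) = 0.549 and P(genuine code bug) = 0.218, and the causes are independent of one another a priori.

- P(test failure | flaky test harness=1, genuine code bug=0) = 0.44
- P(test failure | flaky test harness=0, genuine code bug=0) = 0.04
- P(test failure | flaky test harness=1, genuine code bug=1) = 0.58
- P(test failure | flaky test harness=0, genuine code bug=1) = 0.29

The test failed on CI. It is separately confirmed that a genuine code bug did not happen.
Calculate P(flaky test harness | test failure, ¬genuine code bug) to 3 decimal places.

Sum P(test failure|·) weighted by the priors over both values of flaky test harness:
  P(test failure | ¬genuine code bug) = 0.04·0.451 + 0.44·0.549
        = 0.018040 + 0.241560 = 0.259600
Configurations with flaky test harness contribute 0.241560, so
  P(flaky test harness | test failure, ¬genuine code bug) = 0.241560 / 0.259600 ≈ 0.931

P(flaky test harness | test failure, ¬genuine code bug) ≈ 0.931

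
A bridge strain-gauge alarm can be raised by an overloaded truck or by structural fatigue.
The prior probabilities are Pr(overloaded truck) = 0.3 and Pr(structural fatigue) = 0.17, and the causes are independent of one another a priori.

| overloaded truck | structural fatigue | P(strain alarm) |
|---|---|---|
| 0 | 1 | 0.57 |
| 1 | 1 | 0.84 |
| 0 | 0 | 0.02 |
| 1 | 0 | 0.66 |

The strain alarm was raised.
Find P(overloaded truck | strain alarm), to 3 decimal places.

P(overloaded truck | strain alarm) ≈ 0.723

Weight on overloaded truck=true, given the evidence: 0.164340 + 0.042840 = 0.207180
The normalizing constant is 0.02*0.7*0.83 + 0.57*0.7*0.17 + 0.66*0.3*0.83 + 0.84*0.3*0.17 = 0.286630
Posterior = 0.207180 / 0.286630 ≈ 0.723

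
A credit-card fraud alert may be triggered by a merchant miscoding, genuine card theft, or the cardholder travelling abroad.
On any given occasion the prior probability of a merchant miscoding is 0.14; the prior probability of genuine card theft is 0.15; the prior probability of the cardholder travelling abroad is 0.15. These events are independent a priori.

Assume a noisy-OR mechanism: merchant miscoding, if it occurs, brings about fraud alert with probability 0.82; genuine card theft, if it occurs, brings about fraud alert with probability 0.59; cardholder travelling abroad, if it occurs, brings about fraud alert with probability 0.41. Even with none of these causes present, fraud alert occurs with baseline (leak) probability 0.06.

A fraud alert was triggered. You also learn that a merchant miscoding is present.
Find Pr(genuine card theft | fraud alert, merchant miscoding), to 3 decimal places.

Under noisy-OR, P(fraud alert | causes) = 1 − (1−0.06)·∏(1−qᵢ) over the active causes.
Sum P(fraud alert|·) weighted by the priors over the 4 (genuine card theft, cardholder travelling abroad) configurations:
  P(fraud alert | merchant miscoding) = 0.8308×0.85×0.85 + 0.900172×0.85×0.15 + 0.930628×0.15×0.85 + 0.959071×0.15×0.15
        = 0.600253 + 0.114772 + 0.118655 + 0.021579 = 0.855259
Configurations with genuine card theft contribute 0.140234, so
  P(genuine card theft | fraud alert, merchant miscoding) = 0.140234 / 0.855259 ≈ 0.164

Pr(genuine card theft | fraud alert, merchant miscoding) ≈ 0.164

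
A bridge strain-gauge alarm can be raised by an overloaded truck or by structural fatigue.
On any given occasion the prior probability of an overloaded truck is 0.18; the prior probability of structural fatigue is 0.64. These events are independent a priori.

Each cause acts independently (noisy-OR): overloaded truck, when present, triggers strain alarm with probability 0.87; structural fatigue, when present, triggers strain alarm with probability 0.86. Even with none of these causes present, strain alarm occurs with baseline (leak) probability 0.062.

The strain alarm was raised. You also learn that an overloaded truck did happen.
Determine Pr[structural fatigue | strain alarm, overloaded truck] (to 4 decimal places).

Pr[structural fatigue | strain alarm, overloaded truck] ≈ 0.6656

Under noisy-OR, P(strain alarm | causes) = 1 − (1−0.062)·∏(1−qᵢ) over the active causes.
P(strain alarm | overloaded truck) = 0.87806·0.36 + 0.982928·0.64 = 0.316102 + 0.629074 = 0.945176
Of this, 0.629074 comes from 0.982928·0.64 (the structural fatigue=true cases).
Hence the posterior is 0.629074/0.945176 ≈ 0.6656.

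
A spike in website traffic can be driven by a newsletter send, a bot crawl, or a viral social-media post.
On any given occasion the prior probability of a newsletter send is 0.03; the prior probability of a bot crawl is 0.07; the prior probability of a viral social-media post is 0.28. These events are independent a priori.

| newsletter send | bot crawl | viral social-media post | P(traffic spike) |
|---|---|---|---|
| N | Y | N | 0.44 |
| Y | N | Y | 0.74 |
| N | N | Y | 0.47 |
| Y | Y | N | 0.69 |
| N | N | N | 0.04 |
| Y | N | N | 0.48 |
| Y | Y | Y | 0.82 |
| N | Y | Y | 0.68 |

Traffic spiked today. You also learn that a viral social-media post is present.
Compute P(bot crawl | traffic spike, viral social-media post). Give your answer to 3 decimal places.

Numerator (weight on configurations with bot crawl): 0.046172 + 0.001722 = 0.047894
The normalizing constant is 0.47×0.97×0.93 + 0.68×0.97×0.07 + 0.74×0.03×0.93 + 0.82×0.03×0.07 = 0.492527
Posterior = 0.047894 / 0.492527 ≈ 0.097

P(bot crawl | traffic spike, viral social-media post) ≈ 0.097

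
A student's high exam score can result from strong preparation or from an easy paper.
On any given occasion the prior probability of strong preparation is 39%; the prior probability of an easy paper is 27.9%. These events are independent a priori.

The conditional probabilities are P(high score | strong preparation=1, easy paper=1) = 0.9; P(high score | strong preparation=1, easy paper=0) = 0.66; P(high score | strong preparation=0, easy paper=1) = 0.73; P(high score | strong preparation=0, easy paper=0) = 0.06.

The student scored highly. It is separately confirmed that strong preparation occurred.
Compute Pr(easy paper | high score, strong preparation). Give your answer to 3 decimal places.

Pr(easy paper | high score, strong preparation) ≈ 0.345

By total probability over both values of easy paper:
  P(high score | strong preparation) = 0.66·0.721 + 0.9·0.279
        = 0.475860 + 0.251100 = 0.726960
Keeping only the easy paper-present terms gives 0.251100, so
  P(easy paper | high score, strong preparation) = 0.251100 / 0.726960 ≈ 0.345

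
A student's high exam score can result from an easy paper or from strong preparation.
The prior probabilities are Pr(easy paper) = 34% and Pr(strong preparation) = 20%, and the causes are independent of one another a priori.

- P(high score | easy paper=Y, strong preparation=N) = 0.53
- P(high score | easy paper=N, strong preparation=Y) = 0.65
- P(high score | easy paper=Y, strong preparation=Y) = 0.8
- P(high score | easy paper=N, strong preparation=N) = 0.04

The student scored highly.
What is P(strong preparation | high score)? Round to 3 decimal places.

P(strong preparation | high score) ≈ 0.459

P(high score) = 0.04×0.66×0.8 + 0.65×0.66×0.2 + 0.53×0.34×0.8 + 0.8×0.34×0.2 = 0.021120 + 0.085800 + 0.144160 + 0.054400 = 0.305480
Of this, 0.140200 comes from 0.085800 + 0.054400 (the strong preparation=true cases).
Hence the posterior is 0.140200/0.305480 ≈ 0.459.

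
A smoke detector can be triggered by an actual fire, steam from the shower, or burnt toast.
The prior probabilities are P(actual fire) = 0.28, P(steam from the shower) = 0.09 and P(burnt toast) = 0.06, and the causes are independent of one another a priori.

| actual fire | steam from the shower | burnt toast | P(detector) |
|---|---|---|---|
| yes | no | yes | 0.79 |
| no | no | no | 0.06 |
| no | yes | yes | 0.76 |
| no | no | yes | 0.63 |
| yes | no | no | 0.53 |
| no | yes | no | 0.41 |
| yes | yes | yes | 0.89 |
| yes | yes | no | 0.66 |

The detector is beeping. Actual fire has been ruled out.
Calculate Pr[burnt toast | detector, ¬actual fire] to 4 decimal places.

Pr[burnt toast | detector, ¬actual fire] ≈ 0.3092

Weight on burnt toast=true, given the evidence: 0.034398 + 0.004104 = 0.038502
Denominator P(detector | ¬actual fire): 0.06×0.91×0.94 + 0.63×0.91×0.06 + 0.41×0.09×0.94 + 0.76×0.09×0.06 = 0.124512
Posterior = 0.038502 / 0.124512 ≈ 0.3092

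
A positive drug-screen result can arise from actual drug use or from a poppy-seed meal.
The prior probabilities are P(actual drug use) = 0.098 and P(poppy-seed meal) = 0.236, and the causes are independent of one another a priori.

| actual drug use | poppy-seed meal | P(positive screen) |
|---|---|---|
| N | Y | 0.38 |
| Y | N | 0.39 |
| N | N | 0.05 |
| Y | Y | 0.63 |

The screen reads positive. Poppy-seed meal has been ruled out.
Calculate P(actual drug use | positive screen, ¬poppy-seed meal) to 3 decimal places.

P(actual drug use | positive screen, ¬poppy-seed meal) ≈ 0.459

P(positive screen | ¬poppy-seed meal) = 0.05·0.902 + 0.39·0.098 = 0.045100 + 0.038220 = 0.083320
Of this, 0.038220 comes from 0.39·0.098 (the actual drug use=true cases).
So P(actual drug use | positive screen, ¬poppy-seed meal) = 0.038220/0.083320 ≈ 0.459.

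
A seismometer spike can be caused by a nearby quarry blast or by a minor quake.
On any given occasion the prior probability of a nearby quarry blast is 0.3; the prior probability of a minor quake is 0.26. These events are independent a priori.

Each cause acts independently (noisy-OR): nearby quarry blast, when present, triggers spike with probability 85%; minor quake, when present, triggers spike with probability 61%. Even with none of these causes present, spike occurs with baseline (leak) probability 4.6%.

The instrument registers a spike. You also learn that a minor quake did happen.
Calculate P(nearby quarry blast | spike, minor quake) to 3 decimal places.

Under noisy-OR, P(spike | causes) = 1 − (1−0.046)·∏(1−qᵢ) over the active causes.
For the numerator, keep only nearby quarry blast=true terms: 0.944191×0.3 = 0.283257
Denominator P(spike | minor quake): 0.62794×0.7 + 0.944191×0.3 = 0.722815
P(nearby quarry blast | spike, minor quake) = 0.283257/0.722815 ≈ 0.392

P(nearby quarry blast | spike, minor quake) ≈ 0.392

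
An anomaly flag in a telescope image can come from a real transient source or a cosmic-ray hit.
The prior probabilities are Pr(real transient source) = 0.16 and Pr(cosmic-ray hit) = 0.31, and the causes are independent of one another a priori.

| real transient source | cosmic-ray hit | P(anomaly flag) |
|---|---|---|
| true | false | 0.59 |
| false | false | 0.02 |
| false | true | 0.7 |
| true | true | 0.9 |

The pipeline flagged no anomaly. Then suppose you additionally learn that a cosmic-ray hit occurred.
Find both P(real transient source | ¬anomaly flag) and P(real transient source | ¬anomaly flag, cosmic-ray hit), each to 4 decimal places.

Numerator (weight on configurations with real transient source): 0.045264 + 0.004960 = 0.050224
The normalizing constant is 0.98*0.84*0.69 + 0.3*0.84*0.31 + 0.41*0.16*0.69 + 0.1*0.16*0.31 = 0.696352
Posterior = 0.050224 / 0.696352 ≈ 0.0721

Now condition on the additional information:
Sum P(¬anomaly flag|·) weighted by the priors over both values of real transient source:
  P(¬anomaly flag | cosmic-ray hit) = 0.3·0.84 + 0.1·0.16
        = 0.252000 + 0.016000 = 0.268000
The terms with real transient source present sum to 0.016000, so
  P(real transient source | ¬anomaly flag, cosmic-ray hit) = 0.016000 / 0.268000 ≈ 0.0597

P(real transient source | ¬anomaly flag) ≈ 0.0721; P(real transient source | ¬anomaly flag, cosmic-ray hit) ≈ 0.0597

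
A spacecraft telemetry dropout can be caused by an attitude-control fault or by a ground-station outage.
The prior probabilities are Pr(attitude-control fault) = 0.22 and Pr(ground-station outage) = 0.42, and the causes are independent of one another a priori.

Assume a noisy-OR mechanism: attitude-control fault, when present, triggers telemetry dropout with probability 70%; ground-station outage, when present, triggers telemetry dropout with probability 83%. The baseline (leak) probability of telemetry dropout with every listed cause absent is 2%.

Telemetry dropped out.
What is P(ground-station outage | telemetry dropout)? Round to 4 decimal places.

Under noisy-OR, P(telemetry dropout | causes) = 1 − (1−0.02)·∏(1−qᵢ) over the active causes.
For the numerator, keep only ground-station outage=true terms: 0.273022 + 0.087782 = 0.360804
Normalizer over all consistent configurations: 0.02*0.78*0.58 + 0.8334*0.78*0.42 + 0.706*0.22*0.58 + 0.95002*0.22*0.42 = 0.459938
P(ground-station outage | telemetry dropout) = 0.360804/0.459938 ≈ 0.7845

P(ground-station outage | telemetry dropout) ≈ 0.7845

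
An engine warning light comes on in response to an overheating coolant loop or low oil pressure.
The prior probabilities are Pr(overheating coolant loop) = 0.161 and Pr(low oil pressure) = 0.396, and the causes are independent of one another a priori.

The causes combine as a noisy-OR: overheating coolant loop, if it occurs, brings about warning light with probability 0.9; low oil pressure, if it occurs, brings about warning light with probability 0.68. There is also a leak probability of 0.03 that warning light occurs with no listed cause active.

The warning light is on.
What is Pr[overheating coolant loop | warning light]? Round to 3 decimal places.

Under noisy-OR, P(warning light | causes) = 1 − (1−0.03)·∏(1−qᵢ) over the active causes.
Numerator (weight on configurations with overheating coolant loop): 0.087811 + 0.061777 = 0.149588
The normalizing constant is 0.03·0.839·0.604 + 0.6896·0.839·0.396 + 0.903·0.161·0.604 + 0.96896·0.161·0.396 = 0.393906
P(overheating coolant loop | warning light) = 0.149588/0.393906 ≈ 0.380

Pr[overheating coolant loop | warning light] ≈ 0.380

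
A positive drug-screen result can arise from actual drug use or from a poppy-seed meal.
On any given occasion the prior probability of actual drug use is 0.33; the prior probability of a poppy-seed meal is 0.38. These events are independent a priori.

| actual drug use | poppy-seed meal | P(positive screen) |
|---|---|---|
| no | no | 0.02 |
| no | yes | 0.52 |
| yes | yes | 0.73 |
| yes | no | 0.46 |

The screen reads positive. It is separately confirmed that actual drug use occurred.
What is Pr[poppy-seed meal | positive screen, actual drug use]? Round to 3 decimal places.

Pr[poppy-seed meal | positive screen, actual drug use] ≈ 0.493

P(positive screen | actual drug use) = 0.46×0.62 + 0.73×0.38 = 0.285200 + 0.277400 = 0.562600
The poppy-seed meal-present share is 0.73×0.38 = 0.277400.
Hence the posterior is 0.277400/0.562600 ≈ 0.493.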